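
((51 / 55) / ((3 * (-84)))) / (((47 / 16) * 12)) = -17 / 162855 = -0.00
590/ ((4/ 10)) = 1475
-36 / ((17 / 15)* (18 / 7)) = -210 / 17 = -12.35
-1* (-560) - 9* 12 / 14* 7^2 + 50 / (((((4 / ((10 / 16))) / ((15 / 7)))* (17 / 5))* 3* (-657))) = 182.00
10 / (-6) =-5 / 3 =-1.67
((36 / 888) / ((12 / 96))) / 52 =3 / 481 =0.01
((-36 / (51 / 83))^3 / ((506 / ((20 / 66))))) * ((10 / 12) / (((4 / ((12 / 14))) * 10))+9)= -1086.10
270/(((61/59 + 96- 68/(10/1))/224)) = 5947200/8873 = 670.26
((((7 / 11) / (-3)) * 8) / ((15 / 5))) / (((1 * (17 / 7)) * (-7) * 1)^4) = -56 / 8268579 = -0.00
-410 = -410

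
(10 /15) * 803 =1606 /3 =535.33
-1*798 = -798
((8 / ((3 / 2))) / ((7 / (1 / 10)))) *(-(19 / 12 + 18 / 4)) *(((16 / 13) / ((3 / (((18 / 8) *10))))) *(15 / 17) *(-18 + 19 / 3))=44.04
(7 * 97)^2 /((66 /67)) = 30889747 /66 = 468026.47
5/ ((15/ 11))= 11/ 3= 3.67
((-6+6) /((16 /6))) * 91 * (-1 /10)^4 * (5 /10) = 0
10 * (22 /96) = 55 /24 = 2.29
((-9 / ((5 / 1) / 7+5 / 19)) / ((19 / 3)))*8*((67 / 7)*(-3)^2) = -65124 / 65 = -1001.91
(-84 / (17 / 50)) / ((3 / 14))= -19600 / 17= -1152.94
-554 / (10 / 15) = -831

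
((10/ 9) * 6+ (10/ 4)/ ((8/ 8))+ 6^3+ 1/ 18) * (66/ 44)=2027/ 6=337.83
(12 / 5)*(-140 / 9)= -112 / 3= -37.33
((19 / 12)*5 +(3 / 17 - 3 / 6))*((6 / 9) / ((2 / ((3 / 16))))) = 1549 / 3264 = 0.47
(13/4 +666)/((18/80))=26770/9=2974.44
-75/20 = -15/4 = -3.75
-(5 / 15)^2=-1 / 9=-0.11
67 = 67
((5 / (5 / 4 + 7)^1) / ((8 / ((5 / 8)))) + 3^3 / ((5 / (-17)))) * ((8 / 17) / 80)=-242227 / 448800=-0.54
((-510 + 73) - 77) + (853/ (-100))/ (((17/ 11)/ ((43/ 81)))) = -71181269/ 137700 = -516.93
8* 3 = 24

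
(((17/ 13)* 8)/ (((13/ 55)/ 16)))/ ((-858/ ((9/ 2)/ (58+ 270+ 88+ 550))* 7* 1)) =-1360/ 2476019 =-0.00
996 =996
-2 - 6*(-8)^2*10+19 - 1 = -3824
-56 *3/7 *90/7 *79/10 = -17064/7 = -2437.71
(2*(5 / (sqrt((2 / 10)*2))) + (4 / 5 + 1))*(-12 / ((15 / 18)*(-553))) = 648 / 13825 + 72*sqrt(10) / 553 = 0.46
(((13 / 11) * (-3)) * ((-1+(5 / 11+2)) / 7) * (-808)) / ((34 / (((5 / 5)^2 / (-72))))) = -10504 / 43197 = -0.24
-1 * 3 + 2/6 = -8/3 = -2.67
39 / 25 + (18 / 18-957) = -23861 / 25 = -954.44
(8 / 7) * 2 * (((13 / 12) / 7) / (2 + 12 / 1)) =26 / 1029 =0.03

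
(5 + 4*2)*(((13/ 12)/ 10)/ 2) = 169/ 240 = 0.70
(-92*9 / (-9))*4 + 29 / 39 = 14381 / 39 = 368.74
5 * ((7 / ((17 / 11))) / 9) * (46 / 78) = 8855 / 5967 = 1.48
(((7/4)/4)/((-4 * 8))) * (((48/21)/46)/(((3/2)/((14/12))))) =-7/13248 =-0.00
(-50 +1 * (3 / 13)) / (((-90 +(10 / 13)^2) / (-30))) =-25233 / 1511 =-16.70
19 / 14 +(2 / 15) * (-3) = 0.96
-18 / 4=-9 / 2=-4.50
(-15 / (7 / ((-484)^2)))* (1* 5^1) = -17569200 / 7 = -2509885.71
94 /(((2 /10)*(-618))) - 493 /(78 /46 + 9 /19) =-7421561 /32548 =-228.02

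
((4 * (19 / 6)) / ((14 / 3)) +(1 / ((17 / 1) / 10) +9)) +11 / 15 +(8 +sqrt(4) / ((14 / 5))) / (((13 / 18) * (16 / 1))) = 2559971 / 185640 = 13.79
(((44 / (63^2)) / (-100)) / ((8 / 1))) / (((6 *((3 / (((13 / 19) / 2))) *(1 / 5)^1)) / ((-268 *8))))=9581 / 3393495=0.00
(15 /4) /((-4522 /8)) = -15 /2261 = -0.01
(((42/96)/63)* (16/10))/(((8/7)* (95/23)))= 161/68400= 0.00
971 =971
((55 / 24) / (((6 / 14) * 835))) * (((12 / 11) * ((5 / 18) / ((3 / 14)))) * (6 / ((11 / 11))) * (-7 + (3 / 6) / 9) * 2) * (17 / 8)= -520625 / 324648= -1.60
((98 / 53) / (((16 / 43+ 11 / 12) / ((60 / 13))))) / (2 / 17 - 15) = -0.44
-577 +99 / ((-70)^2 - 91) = -924898 / 1603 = -576.98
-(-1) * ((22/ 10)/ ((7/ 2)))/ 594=1/ 945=0.00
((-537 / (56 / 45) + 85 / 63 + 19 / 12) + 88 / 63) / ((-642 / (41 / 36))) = 8827423 / 11648448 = 0.76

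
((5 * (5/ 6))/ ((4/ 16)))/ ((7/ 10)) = 500/ 21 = 23.81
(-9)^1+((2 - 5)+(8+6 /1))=2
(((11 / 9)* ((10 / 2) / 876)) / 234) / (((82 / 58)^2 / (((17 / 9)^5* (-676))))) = -0.24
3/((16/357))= 1071/16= 66.94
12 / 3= 4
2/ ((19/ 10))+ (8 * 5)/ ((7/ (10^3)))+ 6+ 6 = 5727.34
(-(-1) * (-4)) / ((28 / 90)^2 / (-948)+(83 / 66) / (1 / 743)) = -0.00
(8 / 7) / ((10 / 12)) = 48 / 35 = 1.37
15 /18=5 /6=0.83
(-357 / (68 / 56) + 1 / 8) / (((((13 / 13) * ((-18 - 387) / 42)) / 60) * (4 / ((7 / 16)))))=115199 / 576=200.00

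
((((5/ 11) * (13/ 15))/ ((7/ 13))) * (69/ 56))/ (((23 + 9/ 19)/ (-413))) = -4357327/ 274736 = -15.86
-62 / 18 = -31 / 9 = -3.44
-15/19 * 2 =-30/19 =-1.58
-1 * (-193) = 193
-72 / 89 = -0.81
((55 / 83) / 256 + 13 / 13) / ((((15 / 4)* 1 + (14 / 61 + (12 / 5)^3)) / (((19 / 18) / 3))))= 114306375 / 5768906368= 0.02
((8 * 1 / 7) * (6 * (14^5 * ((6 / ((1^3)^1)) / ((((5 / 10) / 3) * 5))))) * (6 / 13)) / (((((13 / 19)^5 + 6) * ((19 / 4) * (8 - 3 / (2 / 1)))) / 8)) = 516339.26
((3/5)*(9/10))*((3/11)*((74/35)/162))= 37/19250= 0.00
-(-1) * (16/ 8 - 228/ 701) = 1174/ 701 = 1.67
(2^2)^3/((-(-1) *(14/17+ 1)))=1088/31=35.10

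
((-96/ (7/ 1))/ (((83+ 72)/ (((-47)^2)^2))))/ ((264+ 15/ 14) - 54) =-312299584/ 152675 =-2045.52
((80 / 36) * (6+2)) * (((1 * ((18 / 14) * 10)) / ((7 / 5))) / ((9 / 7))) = 8000 / 63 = 126.98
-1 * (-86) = 86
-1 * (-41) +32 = 73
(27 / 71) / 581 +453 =18686730 / 41251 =453.00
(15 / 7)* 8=120 / 7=17.14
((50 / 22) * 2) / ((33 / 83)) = 4150 / 363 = 11.43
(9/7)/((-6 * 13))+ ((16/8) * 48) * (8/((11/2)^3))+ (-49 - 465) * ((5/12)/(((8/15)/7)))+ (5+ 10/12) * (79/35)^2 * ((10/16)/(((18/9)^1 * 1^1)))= -32523031507/11627616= -2797.05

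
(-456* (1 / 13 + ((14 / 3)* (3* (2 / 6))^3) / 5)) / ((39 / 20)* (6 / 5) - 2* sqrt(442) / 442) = -205.21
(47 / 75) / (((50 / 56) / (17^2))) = 380324 / 1875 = 202.84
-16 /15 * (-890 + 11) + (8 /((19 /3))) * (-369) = 44792 /95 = 471.49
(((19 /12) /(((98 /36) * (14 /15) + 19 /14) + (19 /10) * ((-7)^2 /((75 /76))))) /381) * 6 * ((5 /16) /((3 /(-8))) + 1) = 49875 /1179017962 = 0.00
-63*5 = -315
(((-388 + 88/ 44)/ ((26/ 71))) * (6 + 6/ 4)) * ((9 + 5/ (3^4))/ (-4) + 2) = 2946145/ 1404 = 2098.39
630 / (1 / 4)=2520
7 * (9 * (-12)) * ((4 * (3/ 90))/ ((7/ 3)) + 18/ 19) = -72144/ 95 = -759.41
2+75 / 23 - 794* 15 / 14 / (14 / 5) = -672967 / 2254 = -298.57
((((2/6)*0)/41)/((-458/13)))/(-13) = 0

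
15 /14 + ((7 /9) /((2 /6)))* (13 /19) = 2129 /798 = 2.67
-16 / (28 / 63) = -36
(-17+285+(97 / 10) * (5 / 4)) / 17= 2241 / 136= 16.48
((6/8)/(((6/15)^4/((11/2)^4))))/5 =5490375/1024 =5361.69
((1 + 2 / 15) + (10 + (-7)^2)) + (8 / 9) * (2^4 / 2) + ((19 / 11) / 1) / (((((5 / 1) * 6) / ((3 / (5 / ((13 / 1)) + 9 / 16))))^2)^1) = 6460831406 / 96052275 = 67.26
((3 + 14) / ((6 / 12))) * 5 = 170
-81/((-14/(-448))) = -2592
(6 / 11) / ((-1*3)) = -2 / 11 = -0.18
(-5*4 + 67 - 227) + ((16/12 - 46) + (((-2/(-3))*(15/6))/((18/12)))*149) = -532/9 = -59.11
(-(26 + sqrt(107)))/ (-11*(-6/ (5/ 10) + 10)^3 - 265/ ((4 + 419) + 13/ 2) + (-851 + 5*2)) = 859*sqrt(107)/ 647357 + 22334/ 647357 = 0.05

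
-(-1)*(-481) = -481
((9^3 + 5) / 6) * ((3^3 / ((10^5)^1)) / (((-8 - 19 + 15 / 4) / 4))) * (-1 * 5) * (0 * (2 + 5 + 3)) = 0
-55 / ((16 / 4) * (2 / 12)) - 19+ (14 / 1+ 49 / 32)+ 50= -1151 / 32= -35.97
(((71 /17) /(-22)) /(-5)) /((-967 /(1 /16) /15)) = -213 /5786528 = -0.00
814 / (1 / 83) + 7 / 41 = 2770049 / 41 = 67562.17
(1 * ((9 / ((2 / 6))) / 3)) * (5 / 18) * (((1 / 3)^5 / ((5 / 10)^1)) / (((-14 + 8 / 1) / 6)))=-5 / 243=-0.02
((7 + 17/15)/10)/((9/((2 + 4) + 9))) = 1.36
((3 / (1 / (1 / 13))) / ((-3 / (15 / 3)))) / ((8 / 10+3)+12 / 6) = -25 / 377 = -0.07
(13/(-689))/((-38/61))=61/2014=0.03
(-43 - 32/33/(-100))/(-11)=3.91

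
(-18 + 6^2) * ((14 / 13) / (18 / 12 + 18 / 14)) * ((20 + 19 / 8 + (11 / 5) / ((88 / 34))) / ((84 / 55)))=71533 / 676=105.82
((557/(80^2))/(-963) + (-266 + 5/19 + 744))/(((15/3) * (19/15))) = 56004987817/741638400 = 75.52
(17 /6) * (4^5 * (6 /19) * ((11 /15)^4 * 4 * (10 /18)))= 1019482112 /1731375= 588.83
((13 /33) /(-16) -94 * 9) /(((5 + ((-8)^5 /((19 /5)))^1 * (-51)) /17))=-144284423 /4411933680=-0.03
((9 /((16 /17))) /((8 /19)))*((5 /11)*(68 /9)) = 27455 /352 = 78.00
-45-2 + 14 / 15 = -691 / 15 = -46.07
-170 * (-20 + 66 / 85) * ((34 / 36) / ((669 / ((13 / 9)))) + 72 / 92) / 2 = 1597959679 / 1246347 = 1282.11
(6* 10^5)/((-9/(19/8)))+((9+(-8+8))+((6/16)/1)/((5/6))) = -9499433/60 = -158323.88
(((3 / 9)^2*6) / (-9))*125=-9.26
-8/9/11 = -0.08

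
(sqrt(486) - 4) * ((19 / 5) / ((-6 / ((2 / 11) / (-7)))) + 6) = 108.57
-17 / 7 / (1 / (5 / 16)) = -0.76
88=88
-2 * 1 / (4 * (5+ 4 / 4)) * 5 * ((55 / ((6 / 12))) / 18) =-275 / 108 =-2.55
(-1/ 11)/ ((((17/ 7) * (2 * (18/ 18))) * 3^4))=-7/ 30294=-0.00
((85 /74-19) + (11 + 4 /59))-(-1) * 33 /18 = -32419 /6549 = -4.95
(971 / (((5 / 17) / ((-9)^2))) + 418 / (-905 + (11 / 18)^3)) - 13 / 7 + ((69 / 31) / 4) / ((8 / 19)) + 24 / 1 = 48995568136515137 / 183204558880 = 267436.40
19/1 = 19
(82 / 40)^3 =68921 / 8000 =8.62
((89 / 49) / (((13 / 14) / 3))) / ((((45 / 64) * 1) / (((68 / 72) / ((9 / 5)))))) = 96832 / 22113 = 4.38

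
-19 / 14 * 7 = -9.50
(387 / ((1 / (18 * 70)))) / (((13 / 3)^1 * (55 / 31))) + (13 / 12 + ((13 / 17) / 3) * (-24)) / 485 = 897359137219 / 14148420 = 63424.69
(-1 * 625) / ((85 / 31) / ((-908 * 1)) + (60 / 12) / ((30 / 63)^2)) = -21990625 / 775723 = -28.35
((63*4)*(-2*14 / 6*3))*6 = -21168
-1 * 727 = -727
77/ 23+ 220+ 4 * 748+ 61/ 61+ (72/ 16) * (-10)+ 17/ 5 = 365096/ 115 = 3174.75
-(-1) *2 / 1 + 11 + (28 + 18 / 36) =41.50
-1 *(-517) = 517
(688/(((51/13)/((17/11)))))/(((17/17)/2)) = 17888/33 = 542.06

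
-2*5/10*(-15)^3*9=30375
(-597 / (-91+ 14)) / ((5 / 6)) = 3582 / 385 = 9.30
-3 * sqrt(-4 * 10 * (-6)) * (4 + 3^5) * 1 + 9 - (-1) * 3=12 - 2964 * sqrt(15)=-11467.52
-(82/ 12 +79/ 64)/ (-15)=1549/ 2880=0.54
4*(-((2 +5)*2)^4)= -153664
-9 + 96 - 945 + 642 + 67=-149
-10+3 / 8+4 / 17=-1277 / 136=-9.39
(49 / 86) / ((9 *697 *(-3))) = -49 / 1618434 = -0.00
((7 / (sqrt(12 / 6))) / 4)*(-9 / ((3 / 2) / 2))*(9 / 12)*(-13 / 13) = 63*sqrt(2) / 8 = 11.14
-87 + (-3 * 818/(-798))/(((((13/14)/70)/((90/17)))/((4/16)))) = 923037/4199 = 219.82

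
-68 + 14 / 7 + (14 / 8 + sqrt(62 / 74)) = -257 / 4 + sqrt(1147) / 37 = -63.33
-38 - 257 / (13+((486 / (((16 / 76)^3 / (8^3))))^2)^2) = -19219046301919987049868382569199 / 505764376366315448680746909709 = -38.00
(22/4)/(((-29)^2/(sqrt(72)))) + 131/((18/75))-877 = -331.11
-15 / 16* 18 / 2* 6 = -405 / 8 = -50.62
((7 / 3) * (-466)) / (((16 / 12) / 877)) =-1430387 / 2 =-715193.50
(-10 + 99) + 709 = 798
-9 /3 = -3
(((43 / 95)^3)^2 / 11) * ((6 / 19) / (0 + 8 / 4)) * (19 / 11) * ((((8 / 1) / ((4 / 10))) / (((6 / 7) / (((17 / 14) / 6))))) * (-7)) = -752242202831 / 106735342518750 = -0.01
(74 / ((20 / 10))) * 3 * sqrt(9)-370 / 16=2479 / 8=309.88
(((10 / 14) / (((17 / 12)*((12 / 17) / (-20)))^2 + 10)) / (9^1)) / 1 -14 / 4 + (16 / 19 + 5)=22509607 / 9578394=2.35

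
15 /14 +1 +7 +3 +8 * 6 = 841 /14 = 60.07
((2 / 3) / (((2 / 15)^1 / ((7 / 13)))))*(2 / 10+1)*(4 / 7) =24 / 13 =1.85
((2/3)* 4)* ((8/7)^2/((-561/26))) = -13312/82467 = -0.16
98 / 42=7 / 3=2.33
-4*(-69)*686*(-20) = -3786720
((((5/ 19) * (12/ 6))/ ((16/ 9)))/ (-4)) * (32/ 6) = -15/ 38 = -0.39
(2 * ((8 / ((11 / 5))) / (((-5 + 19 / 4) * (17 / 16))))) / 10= -512 / 187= -2.74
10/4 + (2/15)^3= 16891/6750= 2.50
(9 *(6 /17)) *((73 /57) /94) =657 /15181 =0.04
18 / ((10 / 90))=162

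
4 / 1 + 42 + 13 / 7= 335 / 7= 47.86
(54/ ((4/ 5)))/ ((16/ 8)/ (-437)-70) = -58995/ 61184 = -0.96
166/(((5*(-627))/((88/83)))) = -16/285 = -0.06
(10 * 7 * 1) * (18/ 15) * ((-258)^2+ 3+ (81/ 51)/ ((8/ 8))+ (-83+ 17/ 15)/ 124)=14734145188/ 2635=5591705.95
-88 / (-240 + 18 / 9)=44 / 119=0.37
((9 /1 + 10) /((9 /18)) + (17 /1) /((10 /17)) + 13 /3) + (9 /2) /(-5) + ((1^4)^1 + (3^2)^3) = 2401 /3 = 800.33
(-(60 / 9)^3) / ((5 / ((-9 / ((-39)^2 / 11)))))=17600 / 4563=3.86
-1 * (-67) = 67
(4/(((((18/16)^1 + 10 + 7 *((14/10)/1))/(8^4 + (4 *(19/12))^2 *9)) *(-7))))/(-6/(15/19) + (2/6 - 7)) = 1782800/208971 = 8.53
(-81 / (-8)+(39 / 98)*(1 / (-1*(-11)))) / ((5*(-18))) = -2921 / 25872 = -0.11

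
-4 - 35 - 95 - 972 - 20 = -1126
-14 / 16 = -7 / 8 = -0.88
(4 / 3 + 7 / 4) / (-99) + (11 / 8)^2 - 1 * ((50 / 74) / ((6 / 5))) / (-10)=1.92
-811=-811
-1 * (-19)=19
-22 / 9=-2.44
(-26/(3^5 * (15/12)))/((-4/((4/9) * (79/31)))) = 8216/338985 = 0.02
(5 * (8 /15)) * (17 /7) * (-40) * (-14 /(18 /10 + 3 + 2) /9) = 59.26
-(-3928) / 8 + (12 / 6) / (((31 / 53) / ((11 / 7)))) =107713 / 217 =496.37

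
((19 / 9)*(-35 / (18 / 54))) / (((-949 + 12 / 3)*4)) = 19 / 324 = 0.06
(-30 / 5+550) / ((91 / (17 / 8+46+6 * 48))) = 182852 / 91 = 2009.36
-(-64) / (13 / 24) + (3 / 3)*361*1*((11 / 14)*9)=486111 / 182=2670.94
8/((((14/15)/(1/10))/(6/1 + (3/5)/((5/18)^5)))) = 34574724/109375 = 316.11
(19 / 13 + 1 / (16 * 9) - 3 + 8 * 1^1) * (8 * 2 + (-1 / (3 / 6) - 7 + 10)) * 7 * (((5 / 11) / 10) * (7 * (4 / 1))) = 10086797 / 10296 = 979.68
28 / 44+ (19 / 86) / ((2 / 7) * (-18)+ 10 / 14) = 17199 / 29326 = 0.59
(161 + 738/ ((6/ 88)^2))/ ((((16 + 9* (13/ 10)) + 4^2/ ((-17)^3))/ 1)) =7807395690/ 1360741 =5737.61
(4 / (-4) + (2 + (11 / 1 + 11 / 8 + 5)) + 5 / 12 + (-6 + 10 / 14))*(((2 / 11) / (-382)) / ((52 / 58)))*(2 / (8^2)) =-65801 / 293669376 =-0.00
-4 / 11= -0.36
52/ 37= 1.41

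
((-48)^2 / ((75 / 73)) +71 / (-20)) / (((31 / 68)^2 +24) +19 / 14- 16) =234.08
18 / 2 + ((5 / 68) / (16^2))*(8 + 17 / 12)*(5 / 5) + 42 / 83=164865839 / 17338368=9.51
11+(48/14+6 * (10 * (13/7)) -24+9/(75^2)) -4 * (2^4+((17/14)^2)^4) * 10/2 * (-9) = 883786068535389/230592040000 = 3832.68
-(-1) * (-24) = -24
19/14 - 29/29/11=195/154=1.27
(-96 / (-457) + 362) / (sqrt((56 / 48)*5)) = 33106*sqrt(210) / 3199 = 149.97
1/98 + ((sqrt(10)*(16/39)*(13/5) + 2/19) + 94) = 16*sqrt(10)/15 + 175243/1862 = 97.49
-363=-363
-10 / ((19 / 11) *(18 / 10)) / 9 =-550 / 1539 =-0.36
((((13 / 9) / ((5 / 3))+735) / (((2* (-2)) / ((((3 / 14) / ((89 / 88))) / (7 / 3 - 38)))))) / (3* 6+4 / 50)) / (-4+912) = 910635 / 13679370488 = 0.00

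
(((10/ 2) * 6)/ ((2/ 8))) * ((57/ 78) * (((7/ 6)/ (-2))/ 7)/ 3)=-95/ 39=-2.44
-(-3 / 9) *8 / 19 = 8 / 57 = 0.14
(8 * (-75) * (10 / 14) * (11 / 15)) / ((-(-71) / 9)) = -19800 / 497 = -39.84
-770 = -770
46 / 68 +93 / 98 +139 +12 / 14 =117855 / 833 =141.48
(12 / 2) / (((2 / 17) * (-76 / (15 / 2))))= -765 / 152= -5.03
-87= -87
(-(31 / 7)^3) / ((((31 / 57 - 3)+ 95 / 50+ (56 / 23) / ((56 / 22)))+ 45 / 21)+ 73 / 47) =-18356320470 / 865765369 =-21.20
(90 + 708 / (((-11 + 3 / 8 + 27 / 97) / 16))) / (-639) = 2689306 / 1710177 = 1.57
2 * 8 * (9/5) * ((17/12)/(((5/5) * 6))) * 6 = 204/5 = 40.80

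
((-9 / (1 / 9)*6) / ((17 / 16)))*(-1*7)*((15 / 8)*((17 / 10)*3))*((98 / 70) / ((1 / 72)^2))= 222213196.80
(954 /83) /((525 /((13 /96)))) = 689 /232400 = 0.00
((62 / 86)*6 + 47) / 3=2207 / 129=17.11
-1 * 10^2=-100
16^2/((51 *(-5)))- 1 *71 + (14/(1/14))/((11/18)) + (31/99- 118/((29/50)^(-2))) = 440401723/2103750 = 209.34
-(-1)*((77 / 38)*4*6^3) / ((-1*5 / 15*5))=-99792 / 95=-1050.44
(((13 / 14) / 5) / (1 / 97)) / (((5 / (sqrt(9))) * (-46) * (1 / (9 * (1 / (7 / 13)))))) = -442611 / 112700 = -3.93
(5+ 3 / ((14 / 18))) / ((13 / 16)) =992 / 91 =10.90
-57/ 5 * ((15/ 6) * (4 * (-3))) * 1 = 342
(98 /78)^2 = 2401 /1521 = 1.58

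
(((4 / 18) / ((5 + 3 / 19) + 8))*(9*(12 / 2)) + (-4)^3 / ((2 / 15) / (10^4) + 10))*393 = -202198455198 / 93750125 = -2156.78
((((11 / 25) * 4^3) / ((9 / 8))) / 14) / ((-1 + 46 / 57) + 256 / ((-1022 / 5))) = -1.24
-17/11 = -1.55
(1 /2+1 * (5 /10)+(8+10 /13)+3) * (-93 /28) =-7719 /182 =-42.41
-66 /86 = -33 /43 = -0.77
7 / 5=1.40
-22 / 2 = -11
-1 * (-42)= 42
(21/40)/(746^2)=21/22260640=0.00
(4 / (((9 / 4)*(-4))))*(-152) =608 / 9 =67.56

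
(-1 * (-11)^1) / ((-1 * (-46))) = 0.24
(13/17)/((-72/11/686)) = -49049/612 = -80.15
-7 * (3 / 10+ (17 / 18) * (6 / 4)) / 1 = -721 / 60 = -12.02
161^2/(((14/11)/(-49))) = -1995917/2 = -997958.50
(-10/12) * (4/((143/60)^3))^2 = -622080000000/8550986578849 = -0.07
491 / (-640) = -0.77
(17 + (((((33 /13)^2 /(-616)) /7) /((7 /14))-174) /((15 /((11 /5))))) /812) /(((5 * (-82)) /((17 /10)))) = -7758772069 /110276420800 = -0.07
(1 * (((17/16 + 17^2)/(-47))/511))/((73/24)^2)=-23868/18283799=-0.00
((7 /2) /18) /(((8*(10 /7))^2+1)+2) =343 /235692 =0.00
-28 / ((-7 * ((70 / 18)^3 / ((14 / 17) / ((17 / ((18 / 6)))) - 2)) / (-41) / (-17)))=-64082016 / 728875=-87.92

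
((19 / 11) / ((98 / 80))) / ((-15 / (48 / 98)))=-1216 / 26411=-0.05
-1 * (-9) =9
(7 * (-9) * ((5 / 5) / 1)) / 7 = -9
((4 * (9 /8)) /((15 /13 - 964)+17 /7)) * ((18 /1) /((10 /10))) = -7371 /87398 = -0.08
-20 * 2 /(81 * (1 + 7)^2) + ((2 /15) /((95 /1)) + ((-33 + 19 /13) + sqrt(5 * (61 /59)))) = -126223259 /4001400 + sqrt(17995) /59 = -29.27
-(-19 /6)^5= 2476099 /7776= 318.43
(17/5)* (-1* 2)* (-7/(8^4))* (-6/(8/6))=-1071/20480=-0.05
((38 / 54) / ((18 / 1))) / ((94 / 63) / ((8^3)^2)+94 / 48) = 8716288 / 436618485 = 0.02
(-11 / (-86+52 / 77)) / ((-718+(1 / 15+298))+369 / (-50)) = -385 / 1276113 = -0.00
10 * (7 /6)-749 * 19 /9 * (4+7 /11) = -80514 /11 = -7319.45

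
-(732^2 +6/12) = -1071649/2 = -535824.50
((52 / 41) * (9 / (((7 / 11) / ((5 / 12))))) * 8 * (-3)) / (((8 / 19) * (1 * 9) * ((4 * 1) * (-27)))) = 13585 / 30996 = 0.44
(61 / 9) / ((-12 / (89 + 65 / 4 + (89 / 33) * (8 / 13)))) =-60.38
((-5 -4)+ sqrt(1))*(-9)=72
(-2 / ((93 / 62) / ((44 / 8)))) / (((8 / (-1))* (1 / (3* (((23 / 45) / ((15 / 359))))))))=90827 / 2700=33.64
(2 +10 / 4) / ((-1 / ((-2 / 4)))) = 9 / 4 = 2.25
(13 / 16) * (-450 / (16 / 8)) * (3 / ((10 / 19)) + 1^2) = -39195 / 32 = -1224.84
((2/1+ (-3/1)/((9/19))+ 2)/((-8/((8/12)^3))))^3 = 0.00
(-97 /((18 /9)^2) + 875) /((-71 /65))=-221195 /284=-778.86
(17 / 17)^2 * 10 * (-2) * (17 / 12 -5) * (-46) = -9890 / 3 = -3296.67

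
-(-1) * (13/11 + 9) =112/11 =10.18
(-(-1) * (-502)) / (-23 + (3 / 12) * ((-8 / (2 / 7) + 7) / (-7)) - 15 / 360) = 12048 / 535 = 22.52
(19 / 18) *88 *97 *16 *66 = 28544384 / 3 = 9514794.67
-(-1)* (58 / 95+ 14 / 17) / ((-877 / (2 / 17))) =-0.00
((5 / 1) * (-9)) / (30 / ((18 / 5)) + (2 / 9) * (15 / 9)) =-243 / 47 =-5.17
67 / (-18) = -67 / 18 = -3.72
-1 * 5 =-5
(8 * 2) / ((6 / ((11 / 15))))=88 / 45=1.96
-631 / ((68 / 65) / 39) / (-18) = 533195 / 408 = 1306.85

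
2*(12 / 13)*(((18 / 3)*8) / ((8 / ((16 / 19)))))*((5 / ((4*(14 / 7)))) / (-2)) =-720 / 247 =-2.91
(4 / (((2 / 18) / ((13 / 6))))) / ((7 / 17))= 1326 / 7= 189.43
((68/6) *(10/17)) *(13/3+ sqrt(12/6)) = 20 *sqrt(2)/3+ 260/9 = 38.32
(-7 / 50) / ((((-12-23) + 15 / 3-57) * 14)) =1 / 8700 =0.00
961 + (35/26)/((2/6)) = 25091/26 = 965.04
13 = 13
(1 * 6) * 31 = 186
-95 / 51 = -1.86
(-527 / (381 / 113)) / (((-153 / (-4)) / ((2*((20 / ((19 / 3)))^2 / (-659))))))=11209600 / 90639519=0.12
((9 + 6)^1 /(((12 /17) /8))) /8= 85 /4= 21.25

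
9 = 9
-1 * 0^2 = 0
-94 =-94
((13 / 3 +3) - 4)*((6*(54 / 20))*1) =54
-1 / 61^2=-0.00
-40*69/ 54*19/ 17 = -8740/ 153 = -57.12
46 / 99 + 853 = 84493 / 99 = 853.46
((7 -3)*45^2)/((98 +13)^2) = 900/1369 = 0.66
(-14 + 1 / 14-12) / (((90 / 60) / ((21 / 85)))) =-363 / 85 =-4.27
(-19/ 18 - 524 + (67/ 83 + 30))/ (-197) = 738407/ 294318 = 2.51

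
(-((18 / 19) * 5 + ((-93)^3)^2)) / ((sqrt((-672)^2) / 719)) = -2946177632053833 / 4256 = -692240984975.05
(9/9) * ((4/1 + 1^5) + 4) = 9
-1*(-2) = 2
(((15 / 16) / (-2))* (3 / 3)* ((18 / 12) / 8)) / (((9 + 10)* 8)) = -45 / 77824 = -0.00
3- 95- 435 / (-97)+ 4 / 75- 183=-270.46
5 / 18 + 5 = 95 / 18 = 5.28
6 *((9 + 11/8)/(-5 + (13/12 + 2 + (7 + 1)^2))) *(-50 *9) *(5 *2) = -672300/149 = -4512.08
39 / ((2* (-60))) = -13 / 40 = -0.32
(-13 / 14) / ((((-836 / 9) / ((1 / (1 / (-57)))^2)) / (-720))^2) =-498810522600 / 847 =-588914430.46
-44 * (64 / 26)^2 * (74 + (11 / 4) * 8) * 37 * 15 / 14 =-1200291840 / 1183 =-1014616.94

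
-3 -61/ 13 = -100/ 13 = -7.69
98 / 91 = 14 / 13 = 1.08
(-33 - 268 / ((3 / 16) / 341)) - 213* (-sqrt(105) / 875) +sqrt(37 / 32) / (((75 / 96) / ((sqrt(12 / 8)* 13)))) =-1462307 / 3 +213* sqrt(105) / 875 +52* sqrt(111) / 25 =-487411.26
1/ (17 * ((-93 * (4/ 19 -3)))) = 19/ 83793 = 0.00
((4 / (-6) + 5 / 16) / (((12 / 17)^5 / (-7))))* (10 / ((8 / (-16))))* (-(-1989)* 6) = -186704096215 / 55296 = -3376448.50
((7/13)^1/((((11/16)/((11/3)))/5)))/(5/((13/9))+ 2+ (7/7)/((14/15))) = 2.20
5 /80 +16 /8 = 33 /16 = 2.06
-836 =-836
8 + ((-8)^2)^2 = 4104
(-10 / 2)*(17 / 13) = -85 / 13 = -6.54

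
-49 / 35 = -7 / 5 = -1.40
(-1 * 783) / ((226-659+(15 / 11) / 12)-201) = 1276 / 1033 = 1.24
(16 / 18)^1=8 / 9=0.89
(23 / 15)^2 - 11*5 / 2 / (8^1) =-3911 / 3600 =-1.09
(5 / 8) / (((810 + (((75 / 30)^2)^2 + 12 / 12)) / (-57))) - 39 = -531009 / 13601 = -39.04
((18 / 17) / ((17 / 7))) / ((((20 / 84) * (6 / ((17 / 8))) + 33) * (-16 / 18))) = -3969 / 272476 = -0.01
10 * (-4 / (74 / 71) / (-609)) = 1420 / 22533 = 0.06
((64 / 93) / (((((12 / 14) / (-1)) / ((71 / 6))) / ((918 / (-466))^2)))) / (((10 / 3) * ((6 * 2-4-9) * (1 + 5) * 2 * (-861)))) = -369342 / 345006595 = -0.00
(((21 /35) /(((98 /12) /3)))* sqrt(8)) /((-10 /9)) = -486* sqrt(2) /1225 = -0.56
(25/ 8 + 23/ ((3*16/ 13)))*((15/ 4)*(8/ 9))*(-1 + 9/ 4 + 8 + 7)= 145925/ 288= 506.68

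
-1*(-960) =960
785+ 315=1100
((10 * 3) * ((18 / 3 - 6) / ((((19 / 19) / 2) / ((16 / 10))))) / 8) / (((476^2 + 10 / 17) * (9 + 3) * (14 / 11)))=0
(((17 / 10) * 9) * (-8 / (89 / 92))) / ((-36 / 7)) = 10948 / 445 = 24.60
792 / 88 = 9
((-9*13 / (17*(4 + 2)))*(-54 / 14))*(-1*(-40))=21060 / 119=176.97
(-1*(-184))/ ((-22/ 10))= -920/ 11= -83.64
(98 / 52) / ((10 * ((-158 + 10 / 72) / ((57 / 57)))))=-441 / 369395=-0.00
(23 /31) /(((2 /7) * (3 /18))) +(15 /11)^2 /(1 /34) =295593 /3751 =78.80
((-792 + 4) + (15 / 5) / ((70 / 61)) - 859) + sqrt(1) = -115037 / 70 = -1643.39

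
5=5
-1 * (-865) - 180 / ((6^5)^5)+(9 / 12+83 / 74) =25330004606777020120903 / 29220018252983304192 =866.87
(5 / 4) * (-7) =-8.75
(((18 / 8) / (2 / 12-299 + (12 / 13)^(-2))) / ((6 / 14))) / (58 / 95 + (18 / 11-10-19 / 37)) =9743580 / 4566752609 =0.00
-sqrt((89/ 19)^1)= -sqrt(1691)/ 19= -2.16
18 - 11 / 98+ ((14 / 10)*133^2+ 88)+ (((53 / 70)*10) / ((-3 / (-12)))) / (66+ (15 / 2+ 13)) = 2108300927 / 84770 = 24870.84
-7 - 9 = -16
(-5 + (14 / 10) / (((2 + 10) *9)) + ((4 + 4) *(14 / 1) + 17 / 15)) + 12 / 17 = 999263 / 9180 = 108.85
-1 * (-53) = 53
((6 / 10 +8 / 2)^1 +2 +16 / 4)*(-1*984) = -52152 / 5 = -10430.40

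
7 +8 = 15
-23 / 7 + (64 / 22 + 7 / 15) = 104 / 1155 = 0.09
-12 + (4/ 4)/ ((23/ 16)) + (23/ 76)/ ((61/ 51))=-1178381/ 106628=-11.05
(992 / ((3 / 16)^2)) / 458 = 126976 / 2061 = 61.61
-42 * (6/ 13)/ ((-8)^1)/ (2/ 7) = 441/ 52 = 8.48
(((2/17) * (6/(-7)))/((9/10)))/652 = -10/58191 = -0.00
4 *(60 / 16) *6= 90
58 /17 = 3.41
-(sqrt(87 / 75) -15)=15 -sqrt(29) / 5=13.92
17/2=8.50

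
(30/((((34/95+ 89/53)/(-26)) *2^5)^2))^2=16067115225015625/705481196322816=22.77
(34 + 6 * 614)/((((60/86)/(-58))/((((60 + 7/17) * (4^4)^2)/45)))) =-312051455885312/11475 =-27194026656.67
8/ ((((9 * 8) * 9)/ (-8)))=-8/ 81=-0.10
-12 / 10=-6 / 5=-1.20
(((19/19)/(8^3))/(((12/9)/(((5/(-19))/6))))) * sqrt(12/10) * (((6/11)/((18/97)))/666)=-97 * sqrt(30)/1710415872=-0.00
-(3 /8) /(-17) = 3 /136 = 0.02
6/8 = 3/4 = 0.75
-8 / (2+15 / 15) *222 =-592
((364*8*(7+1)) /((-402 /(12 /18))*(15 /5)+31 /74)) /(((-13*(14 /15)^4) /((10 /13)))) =119880000 /119354053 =1.00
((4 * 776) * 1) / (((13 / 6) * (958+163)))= 1.28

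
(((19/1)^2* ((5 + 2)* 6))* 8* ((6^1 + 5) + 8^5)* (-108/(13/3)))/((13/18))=-23187807957888/169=-137205964247.86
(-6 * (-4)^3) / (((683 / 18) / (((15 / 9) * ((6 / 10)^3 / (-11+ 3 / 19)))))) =-590976 / 1758725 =-0.34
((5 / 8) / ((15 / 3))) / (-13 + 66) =1 / 424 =0.00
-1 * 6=-6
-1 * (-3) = 3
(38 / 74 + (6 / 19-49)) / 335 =-33864 / 235505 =-0.14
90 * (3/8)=135/4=33.75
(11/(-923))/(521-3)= -11/478114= -0.00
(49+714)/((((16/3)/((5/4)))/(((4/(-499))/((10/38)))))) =-43491/7984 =-5.45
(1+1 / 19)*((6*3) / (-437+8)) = -120 / 2717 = -0.04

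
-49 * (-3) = 147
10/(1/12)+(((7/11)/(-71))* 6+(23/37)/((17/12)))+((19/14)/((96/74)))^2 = 26949013981553/221840188416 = 121.48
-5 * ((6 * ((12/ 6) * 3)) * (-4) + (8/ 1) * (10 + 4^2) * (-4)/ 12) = 3200/ 3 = 1066.67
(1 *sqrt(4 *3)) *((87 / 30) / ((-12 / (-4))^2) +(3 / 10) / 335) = 9742 *sqrt(3) / 15075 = 1.12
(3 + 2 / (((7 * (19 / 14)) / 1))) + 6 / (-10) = 248 / 95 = 2.61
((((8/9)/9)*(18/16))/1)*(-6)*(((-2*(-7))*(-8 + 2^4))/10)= -112/15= -7.47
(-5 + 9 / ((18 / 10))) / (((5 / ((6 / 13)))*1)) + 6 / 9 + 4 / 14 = 20 / 21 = 0.95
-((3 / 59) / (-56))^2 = -9 / 10916416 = -0.00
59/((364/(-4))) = -59/91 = -0.65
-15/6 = -5/2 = -2.50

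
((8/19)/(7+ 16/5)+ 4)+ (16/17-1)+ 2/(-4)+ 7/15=2251/570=3.95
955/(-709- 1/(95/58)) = -90725/67413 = -1.35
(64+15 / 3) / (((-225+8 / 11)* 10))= -759 / 24670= -0.03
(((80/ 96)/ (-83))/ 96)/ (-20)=1/ 191232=0.00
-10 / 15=-0.67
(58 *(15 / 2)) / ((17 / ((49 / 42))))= 1015 / 34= 29.85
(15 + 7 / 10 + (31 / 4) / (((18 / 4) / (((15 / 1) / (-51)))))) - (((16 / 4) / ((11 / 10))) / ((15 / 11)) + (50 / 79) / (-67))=50761069 / 4049145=12.54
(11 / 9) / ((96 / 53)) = 583 / 864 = 0.67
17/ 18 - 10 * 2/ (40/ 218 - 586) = 562379/ 574686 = 0.98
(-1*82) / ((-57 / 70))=5740 / 57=100.70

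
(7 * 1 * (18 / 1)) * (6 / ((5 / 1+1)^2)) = 21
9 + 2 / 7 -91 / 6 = -247 / 42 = -5.88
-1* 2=-2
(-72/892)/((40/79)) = -711/4460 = -0.16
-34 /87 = -0.39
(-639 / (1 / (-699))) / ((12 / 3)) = 446661 / 4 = 111665.25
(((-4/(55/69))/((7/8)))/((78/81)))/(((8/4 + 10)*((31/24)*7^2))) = -59616/7602595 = -0.01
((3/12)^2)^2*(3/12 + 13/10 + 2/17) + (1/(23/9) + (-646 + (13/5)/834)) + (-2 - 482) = -942990021487/834800640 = -1129.60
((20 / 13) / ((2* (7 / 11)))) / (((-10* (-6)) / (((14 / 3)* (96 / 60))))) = 88 / 585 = 0.15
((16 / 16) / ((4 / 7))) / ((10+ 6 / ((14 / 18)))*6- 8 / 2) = 49 / 2864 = 0.02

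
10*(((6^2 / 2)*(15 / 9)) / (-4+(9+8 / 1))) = 300 / 13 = 23.08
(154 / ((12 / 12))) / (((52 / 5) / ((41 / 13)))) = 15785 / 338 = 46.70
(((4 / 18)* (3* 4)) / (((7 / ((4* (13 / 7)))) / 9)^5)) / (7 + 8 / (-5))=11086749573120 / 282475249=39248.57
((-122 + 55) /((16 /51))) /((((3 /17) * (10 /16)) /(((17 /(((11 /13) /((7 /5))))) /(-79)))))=29954561 /43450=689.40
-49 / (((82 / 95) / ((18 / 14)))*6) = -1995 / 164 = -12.16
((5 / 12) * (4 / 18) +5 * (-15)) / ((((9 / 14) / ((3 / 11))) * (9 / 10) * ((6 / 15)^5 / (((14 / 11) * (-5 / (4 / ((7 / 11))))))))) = 108393359375 / 31049568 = 3490.98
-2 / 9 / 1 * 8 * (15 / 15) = -16 / 9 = -1.78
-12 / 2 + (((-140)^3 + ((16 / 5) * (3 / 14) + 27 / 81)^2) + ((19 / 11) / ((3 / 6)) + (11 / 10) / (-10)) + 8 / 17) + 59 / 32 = -36206302478771 / 13194720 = -2743999.30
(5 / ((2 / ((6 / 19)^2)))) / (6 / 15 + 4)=225 / 3971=0.06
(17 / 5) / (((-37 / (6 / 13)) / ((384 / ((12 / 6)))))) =-8.14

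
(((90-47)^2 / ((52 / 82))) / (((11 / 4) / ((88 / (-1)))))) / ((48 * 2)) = -75809 / 78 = -971.91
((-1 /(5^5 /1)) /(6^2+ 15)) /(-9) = 1 /1434375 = 0.00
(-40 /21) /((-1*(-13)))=-40 /273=-0.15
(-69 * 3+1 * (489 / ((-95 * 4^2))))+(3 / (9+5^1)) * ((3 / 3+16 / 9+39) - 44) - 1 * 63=-8643869 / 31920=-270.80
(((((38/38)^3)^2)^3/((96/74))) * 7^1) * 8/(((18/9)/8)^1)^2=2072/3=690.67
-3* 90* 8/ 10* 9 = -1944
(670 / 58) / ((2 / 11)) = 3685 / 58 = 63.53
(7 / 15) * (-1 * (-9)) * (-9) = -189 / 5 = -37.80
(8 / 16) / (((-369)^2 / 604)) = 302 / 136161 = 0.00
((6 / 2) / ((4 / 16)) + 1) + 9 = 22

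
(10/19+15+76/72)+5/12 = 11627/684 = 17.00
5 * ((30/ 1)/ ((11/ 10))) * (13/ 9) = 6500/ 33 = 196.97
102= 102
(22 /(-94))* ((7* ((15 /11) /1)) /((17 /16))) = -1680 /799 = -2.10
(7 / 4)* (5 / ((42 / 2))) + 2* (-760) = -18235 / 12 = -1519.58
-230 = -230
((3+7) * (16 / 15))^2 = 1024 / 9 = 113.78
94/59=1.59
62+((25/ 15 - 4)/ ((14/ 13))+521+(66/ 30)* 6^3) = 31681/ 30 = 1056.03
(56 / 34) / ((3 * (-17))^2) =0.00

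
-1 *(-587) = 587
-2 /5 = -0.40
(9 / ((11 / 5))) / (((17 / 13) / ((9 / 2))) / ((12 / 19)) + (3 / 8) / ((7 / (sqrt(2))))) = 3999799440 / 437669749-465699780 * sqrt(2) / 437669749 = 7.63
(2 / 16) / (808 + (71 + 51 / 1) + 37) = 1 / 7736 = 0.00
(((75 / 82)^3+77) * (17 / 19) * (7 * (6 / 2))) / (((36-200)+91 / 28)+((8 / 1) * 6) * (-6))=-15307164327 / 4701101410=-3.26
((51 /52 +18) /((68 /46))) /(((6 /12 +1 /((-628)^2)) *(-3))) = -373037966 /43579653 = -8.56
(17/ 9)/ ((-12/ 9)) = -17/ 12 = -1.42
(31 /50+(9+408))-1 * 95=16131 /50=322.62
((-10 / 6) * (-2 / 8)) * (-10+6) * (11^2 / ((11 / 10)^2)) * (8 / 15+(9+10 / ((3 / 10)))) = -64300 / 9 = -7144.44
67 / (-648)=-67 / 648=-0.10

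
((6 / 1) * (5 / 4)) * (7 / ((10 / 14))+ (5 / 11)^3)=74.20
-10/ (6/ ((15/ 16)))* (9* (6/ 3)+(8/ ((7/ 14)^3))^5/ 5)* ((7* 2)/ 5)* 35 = -131533384465/ 4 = -32883346116.25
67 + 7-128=-54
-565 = -565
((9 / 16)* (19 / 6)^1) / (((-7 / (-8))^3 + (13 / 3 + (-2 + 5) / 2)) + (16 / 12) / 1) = 2736 / 12037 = 0.23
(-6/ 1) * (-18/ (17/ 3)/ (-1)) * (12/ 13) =-3888/ 221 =-17.59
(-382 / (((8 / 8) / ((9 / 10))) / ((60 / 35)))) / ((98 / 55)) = -113454 / 343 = -330.77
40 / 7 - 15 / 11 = 335 / 77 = 4.35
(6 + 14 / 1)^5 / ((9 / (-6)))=-6400000 / 3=-2133333.33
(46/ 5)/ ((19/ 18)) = 828/ 95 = 8.72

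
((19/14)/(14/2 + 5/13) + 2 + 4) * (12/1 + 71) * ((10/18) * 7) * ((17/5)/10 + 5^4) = 21568383071/17280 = 1248170.32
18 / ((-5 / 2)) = -36 / 5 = -7.20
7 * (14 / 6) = 49 / 3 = 16.33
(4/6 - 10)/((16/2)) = -1.17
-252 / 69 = -84 / 23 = -3.65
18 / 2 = 9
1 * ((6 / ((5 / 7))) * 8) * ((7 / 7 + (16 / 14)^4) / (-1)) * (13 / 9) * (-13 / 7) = 17567888 / 36015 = 487.79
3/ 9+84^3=592704.33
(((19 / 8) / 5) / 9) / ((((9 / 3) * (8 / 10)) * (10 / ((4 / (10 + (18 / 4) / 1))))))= 19 / 31320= 0.00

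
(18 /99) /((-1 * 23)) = -2 /253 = -0.01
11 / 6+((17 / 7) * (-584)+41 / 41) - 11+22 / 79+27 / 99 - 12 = -52480517 / 36498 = -1437.90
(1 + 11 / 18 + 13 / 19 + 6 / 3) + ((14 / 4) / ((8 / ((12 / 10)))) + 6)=74011 / 6840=10.82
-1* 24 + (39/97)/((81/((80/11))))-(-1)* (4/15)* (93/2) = -1665722/144045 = -11.56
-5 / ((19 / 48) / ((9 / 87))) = -1.31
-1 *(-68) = 68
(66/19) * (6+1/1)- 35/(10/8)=-70/19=-3.68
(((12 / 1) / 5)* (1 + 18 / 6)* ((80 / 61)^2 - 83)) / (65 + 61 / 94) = -454874272 / 38270485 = -11.89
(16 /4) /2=2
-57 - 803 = -860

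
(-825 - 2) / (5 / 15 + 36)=-2481 / 109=-22.76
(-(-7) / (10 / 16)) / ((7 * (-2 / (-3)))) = 12 / 5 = 2.40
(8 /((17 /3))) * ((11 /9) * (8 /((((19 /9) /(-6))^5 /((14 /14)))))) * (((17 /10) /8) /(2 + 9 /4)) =-26937681408 /210468415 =-127.99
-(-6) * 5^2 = 150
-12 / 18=-2 / 3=-0.67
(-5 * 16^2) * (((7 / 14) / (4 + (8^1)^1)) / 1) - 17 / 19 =-3091 / 57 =-54.23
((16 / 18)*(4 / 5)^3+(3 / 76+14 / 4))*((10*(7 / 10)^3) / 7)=16735313 / 8550000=1.96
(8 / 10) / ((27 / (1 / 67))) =4 / 9045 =0.00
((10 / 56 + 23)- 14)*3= 771 / 28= 27.54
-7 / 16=-0.44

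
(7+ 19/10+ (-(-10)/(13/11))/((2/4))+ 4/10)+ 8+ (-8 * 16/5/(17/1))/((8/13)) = 14045/442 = 31.78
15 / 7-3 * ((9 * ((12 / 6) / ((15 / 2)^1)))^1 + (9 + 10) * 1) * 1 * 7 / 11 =-14904 / 385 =-38.71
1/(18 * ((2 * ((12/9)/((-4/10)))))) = -1/120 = -0.01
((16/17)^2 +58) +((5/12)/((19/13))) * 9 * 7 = 1687853/21964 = 76.85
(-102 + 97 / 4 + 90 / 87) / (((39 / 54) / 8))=-320364 / 377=-849.77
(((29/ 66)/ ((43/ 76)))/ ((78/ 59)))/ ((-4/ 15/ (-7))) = 1137815/ 73788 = 15.42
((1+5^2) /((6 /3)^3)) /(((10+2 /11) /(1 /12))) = 143 /5376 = 0.03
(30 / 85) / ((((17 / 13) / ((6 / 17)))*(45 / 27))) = 1404 / 24565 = 0.06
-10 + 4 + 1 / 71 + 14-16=-567 / 71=-7.99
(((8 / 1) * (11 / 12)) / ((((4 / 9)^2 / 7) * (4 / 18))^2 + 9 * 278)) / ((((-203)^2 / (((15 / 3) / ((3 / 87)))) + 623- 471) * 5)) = 31827411 / 23683335323717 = 0.00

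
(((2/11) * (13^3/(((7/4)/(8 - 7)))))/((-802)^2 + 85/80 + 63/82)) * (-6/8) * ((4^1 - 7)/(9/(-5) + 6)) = 2882464/15161819365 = 0.00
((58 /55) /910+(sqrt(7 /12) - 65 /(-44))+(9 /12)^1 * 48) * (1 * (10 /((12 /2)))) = 5 * sqrt(21) /18+3751591 /60060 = 63.74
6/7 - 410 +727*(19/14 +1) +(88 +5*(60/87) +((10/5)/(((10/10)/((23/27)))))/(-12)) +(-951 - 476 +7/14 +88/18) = -121231/4698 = -25.80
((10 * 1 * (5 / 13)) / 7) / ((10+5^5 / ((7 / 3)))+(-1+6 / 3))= 25 / 61438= 0.00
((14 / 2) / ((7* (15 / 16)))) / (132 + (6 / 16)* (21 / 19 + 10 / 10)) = 0.01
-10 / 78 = -5 / 39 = -0.13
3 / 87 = 1 / 29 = 0.03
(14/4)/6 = 7/12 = 0.58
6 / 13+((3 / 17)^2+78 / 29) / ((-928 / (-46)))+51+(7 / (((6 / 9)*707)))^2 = 26608551010125 / 515703312592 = 51.60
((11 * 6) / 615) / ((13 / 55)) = 242 / 533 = 0.45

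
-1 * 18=-18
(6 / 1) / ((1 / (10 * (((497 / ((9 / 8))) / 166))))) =39760 / 249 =159.68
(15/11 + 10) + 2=147/11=13.36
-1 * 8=-8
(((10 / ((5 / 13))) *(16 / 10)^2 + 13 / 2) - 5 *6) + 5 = 2403 / 50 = 48.06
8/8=1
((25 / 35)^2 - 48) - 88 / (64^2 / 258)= -665243 / 12544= -53.03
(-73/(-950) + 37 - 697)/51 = -626927/48450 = -12.94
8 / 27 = 0.30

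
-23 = -23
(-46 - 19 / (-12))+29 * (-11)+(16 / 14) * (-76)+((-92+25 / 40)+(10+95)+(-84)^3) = -99647629 / 168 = -593140.65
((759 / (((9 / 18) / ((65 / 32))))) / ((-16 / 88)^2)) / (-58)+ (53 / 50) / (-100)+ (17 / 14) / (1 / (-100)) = -28088887769 / 16240000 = -1729.61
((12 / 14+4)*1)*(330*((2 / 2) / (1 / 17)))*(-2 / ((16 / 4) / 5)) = -68121.43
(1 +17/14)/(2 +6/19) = 589/616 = 0.96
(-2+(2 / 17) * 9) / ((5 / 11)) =-176 / 85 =-2.07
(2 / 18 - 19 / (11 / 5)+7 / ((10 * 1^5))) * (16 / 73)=-61976 / 36135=-1.72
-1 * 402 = -402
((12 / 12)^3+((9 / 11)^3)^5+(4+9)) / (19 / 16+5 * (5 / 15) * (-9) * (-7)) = 938997848062620208 / 7097144639837191049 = 0.13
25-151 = -126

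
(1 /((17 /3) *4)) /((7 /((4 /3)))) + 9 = 9.01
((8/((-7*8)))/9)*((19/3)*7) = -19/27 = -0.70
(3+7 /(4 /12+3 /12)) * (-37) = -555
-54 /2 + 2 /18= -242 /9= -26.89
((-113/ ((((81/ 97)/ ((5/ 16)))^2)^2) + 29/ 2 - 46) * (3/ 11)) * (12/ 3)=-95117342555489/ 2586017415168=-36.78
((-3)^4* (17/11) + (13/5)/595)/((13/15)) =12290154/85085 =144.45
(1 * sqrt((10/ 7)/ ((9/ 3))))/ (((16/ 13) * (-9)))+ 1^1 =1- 13 * sqrt(210)/ 3024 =0.94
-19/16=-1.19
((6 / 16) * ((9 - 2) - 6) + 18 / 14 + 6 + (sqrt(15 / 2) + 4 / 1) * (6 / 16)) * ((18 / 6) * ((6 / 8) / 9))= 3 * sqrt(30) / 64 + 513 / 224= 2.55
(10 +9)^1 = 19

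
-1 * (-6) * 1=6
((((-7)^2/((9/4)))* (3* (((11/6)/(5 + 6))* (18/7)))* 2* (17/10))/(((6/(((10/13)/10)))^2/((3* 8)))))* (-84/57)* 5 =-26656/9633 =-2.77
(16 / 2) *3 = 24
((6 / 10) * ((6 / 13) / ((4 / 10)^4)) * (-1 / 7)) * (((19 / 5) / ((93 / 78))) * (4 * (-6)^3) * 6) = 5540400 / 217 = 25531.80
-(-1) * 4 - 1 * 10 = -6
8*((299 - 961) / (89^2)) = -5296 / 7921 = -0.67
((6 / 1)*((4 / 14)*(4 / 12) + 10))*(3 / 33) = 5.51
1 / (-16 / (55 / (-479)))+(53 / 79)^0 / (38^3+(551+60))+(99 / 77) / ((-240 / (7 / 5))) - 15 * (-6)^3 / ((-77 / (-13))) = 223879106306679 / 409275897800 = 547.01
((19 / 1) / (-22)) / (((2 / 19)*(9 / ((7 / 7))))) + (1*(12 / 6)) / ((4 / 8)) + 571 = 227339 / 396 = 574.09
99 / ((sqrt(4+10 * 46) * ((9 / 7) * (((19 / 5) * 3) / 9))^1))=1155 * sqrt(29) / 2204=2.82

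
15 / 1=15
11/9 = 1.22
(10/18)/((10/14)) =7/9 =0.78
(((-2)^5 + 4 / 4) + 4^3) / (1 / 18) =594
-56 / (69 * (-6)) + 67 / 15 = 4763 / 1035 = 4.60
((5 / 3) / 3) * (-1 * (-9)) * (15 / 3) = 25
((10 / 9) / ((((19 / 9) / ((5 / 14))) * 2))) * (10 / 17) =125 / 2261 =0.06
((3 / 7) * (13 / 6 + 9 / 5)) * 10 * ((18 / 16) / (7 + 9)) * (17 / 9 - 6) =-629 / 128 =-4.91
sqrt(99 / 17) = 3 * sqrt(187) / 17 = 2.41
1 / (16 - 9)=1 / 7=0.14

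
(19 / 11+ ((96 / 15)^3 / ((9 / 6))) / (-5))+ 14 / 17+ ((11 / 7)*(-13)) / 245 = -3906801826 / 120264375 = -32.49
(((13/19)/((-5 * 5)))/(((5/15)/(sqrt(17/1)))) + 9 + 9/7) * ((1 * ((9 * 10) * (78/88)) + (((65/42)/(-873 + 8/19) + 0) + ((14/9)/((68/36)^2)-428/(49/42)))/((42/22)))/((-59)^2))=-20855826928760/62928445375103 + 6778143751847 * sqrt(17)/2562086704557765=-0.32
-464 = -464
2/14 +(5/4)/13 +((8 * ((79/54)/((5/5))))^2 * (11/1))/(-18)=-83.47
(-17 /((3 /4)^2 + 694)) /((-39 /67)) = 0.04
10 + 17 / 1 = 27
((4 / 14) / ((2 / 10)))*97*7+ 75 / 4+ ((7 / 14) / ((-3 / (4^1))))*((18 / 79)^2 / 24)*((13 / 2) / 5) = 123415541 / 124820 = 988.75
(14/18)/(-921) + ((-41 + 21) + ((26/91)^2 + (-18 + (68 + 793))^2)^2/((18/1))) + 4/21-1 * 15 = 1116766011899256853/39803778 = 28056784255.49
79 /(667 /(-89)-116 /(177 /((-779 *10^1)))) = 1244487 /80305901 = 0.02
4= 4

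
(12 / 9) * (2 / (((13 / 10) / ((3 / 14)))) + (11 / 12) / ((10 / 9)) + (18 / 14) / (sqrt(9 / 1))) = 1921 / 910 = 2.11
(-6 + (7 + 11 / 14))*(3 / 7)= 75 / 98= 0.77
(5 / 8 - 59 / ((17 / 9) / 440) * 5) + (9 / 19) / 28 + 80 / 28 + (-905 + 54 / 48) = -157406350 / 2261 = -69618.02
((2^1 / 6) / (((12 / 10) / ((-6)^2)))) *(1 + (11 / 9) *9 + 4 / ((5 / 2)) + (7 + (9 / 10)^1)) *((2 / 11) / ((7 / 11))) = 430 / 7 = 61.43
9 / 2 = 4.50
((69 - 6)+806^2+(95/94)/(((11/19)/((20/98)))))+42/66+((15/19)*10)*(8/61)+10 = 649711.03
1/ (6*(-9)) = -1/ 54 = -0.02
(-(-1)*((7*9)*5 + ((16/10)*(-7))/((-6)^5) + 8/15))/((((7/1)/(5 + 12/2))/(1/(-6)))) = -16868489/204120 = -82.64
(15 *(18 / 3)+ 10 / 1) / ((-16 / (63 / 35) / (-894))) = 20115 / 2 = 10057.50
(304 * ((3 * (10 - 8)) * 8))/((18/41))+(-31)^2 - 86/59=6052847/177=34196.88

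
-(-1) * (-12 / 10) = -6 / 5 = -1.20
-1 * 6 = -6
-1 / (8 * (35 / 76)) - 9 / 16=-467 / 560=-0.83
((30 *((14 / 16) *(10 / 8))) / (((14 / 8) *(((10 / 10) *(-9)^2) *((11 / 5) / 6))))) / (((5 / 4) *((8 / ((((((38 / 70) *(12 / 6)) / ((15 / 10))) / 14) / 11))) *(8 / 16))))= 95 / 160083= 0.00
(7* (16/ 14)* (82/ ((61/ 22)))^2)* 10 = 260353280/ 3721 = 69968.63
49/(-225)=-49/225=-0.22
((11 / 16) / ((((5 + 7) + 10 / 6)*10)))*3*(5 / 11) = 9 / 1312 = 0.01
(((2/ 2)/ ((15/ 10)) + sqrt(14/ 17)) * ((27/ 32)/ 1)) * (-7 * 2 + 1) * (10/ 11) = -1755 * sqrt(238)/ 2992 - 585/ 88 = -15.70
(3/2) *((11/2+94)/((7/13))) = 7761/28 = 277.18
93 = 93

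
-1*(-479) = 479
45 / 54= 5 / 6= 0.83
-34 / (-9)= 34 / 9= 3.78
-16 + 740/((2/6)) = 2204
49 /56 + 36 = 295 /8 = 36.88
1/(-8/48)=-6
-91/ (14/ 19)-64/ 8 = -131.50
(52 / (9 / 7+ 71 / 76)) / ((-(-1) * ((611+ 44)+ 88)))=27664 / 877483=0.03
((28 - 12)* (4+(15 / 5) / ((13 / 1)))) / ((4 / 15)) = 3300 / 13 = 253.85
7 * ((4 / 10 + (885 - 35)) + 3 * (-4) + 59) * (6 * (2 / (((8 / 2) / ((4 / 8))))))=94227 / 10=9422.70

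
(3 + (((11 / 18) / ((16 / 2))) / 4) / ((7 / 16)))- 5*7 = -8053 / 252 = -31.96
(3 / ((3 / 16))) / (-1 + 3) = 8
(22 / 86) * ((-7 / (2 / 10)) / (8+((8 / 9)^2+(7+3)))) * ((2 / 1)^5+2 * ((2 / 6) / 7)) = -500445 / 32723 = -15.29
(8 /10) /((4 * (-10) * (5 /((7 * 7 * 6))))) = -147 /125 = -1.18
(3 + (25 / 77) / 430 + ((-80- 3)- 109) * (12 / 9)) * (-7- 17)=20104332 / 3311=6071.98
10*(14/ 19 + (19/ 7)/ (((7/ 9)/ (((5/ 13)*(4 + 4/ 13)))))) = 1465220/ 22477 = 65.19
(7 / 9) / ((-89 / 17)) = -119 / 801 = -0.15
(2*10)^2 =400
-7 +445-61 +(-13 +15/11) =4019/11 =365.36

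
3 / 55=0.05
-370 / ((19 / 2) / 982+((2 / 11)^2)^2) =-10639321880 / 309603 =-34364.40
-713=-713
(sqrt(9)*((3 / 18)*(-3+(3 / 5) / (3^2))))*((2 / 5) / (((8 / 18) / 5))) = -33 / 5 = -6.60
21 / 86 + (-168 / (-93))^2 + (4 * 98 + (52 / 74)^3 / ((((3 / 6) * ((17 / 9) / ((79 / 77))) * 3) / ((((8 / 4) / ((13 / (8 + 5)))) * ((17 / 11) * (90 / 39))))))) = 1405555823382399 / 3545768858786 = 396.40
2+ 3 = 5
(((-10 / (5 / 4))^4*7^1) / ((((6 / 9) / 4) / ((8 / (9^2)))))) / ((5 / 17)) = 7798784 / 135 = 57768.77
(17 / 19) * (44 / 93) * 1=748 / 1767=0.42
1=1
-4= -4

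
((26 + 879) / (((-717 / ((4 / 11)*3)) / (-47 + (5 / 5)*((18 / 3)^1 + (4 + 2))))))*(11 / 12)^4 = 42159425 / 1238976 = 34.03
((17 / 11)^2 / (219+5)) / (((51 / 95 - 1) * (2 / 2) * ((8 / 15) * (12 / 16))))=-137275 / 2385152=-0.06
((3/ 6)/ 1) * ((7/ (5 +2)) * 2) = 1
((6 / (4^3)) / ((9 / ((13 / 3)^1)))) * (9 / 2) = 13 / 64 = 0.20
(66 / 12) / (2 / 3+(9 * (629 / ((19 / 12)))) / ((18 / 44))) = 627 / 996412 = 0.00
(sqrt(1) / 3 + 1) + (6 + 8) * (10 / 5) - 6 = 70 / 3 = 23.33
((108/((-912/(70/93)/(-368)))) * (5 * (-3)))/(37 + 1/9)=-1304100/98363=-13.26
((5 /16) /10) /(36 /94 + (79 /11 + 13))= 517 /340224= 0.00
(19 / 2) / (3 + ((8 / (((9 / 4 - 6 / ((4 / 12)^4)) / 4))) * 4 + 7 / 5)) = 36765 / 16004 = 2.30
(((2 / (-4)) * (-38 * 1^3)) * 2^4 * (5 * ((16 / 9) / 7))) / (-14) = -12160 / 441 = -27.57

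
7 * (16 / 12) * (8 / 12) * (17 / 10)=476 / 45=10.58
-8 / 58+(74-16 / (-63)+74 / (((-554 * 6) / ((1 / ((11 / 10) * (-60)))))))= 550128197 / 7422492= 74.12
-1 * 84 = -84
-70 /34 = -35 /17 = -2.06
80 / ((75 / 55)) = 176 / 3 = 58.67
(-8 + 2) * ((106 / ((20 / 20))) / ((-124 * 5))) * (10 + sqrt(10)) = 159 * sqrt(10) / 155 + 318 / 31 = 13.50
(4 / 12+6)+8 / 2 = 31 / 3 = 10.33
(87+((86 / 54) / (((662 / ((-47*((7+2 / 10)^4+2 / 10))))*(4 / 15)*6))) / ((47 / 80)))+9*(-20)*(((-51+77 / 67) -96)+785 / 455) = 35017699650364 / 1362222225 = 25706.30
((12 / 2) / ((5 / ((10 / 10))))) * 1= 6 / 5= 1.20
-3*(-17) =51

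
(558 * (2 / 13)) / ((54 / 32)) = 1984 / 39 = 50.87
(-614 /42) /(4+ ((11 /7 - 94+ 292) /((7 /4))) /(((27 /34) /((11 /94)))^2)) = -1153555263 /511037528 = -2.26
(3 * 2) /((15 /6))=12 /5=2.40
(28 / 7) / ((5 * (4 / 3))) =3 / 5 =0.60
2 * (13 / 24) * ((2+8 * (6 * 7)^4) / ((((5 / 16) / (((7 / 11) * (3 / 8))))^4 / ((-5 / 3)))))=-5594421602952 / 366025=-15284260.92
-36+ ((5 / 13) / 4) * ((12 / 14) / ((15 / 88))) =-3232 / 91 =-35.52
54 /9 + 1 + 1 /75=526 /75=7.01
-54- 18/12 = -111/2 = -55.50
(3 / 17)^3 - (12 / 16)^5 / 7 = -1000323 / 35216384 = -0.03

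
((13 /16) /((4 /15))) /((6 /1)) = 65 /128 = 0.51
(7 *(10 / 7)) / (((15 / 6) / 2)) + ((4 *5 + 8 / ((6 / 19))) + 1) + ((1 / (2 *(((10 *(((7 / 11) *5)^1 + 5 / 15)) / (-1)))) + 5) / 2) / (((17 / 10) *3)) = 432437 / 7888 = 54.82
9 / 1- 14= -5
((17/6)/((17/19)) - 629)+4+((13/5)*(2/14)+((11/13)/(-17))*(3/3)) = -28844357/46410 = -621.51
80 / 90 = 8 / 9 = 0.89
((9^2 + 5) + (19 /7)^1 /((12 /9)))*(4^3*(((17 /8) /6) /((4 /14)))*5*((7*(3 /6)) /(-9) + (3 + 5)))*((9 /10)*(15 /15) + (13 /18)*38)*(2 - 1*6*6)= -248969296495 /972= -256141251.54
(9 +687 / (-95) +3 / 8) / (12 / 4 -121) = -1629 / 89680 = -0.02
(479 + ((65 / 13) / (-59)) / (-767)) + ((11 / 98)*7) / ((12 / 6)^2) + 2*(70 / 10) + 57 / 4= 1285954781 / 2534168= 507.45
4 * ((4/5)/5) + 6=6.64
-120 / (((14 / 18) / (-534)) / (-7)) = -576720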